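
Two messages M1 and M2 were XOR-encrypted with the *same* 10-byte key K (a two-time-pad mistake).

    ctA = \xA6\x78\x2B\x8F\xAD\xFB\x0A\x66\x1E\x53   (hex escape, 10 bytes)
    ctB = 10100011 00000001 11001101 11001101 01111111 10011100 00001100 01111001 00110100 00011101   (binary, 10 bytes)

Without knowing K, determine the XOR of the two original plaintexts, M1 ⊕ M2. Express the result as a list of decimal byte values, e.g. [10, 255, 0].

[5, 121, 230, 66, 210, 103, 6, 31, 42, 78]

ctA ⊕ ctB = (M1 ⊕ K) ⊕ (M2 ⊕ K) = M1 ⊕ M2 — the shared key cancels under XOR.
byte 0: a6 ⊕ a3 = 05
byte 1: 78 ⊕ 01 = 79
byte 2: 2b ⊕ cd = e6
byte 3: 8f ⊕ cd = 42
byte 4: ad ⊕ 7f = d2
byte 5: fb ⊕ 9c = 67
byte 6: 0a ⊕ 0c = 06
byte 7: 66 ⊕ 79 = 1f
byte 8: 1e ⊕ 34 = 2a
byte 9: 53 ⊕ 1d = 4e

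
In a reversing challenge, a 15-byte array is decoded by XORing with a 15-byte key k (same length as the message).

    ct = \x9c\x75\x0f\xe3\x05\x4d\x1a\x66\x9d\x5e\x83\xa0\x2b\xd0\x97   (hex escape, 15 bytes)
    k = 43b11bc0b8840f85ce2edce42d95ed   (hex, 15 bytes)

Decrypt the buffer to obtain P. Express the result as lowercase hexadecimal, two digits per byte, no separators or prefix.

dfc41423bdc915e353705f4406457a

byte 0: 156 XOR  67 = 223
byte 1: 117 XOR 177 = 196
byte 2:  15 XOR  27 =  20
byte 3: 227 XOR 192 =  35
byte 4:   5 XOR 184 = 189
byte 5:  77 XOR 132 = 201
byte 6:  26 XOR  15 =  21
byte 7: 102 XOR 133 = 227
byte 8: 157 XOR 206 =  83
byte 9:  94 XOR  46 = 112
byte 10: 131 XOR 220 =  95
byte 11: 160 XOR 228 =  68
byte 12:  43 XOR  45 =   6
byte 13: 208 XOR 149 =  69
byte 14: 151 XOR 237 = 122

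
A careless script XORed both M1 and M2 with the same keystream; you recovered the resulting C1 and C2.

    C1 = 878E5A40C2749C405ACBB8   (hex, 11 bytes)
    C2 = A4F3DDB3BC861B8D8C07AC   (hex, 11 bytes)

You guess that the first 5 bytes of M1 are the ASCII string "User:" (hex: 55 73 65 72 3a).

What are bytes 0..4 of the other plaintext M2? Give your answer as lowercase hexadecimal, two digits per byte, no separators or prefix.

760ee28144

First, C1 ⊕ C2 = (M1 ⊕ K) ⊕ (M2 ⊕ K) = M1 ⊕ M2, so the key drops out. Then M2 = (M1 ⊕ M2) ⊕ M1 over the first 5 bytes.
byte 0: (87 XOR a4) XOR 55 = 23 XOR 55 = 76
byte 1: (8e XOR f3) XOR 73 = 7d XOR 73 = 0e
byte 2: (5a XOR dd) XOR 65 = 87 XOR 65 = e2
byte 3: (40 XOR b3) XOR 72 = f3 XOR 72 = 81
byte 4: (c2 XOR bc) XOR 3a = 7e XOR 3a = 44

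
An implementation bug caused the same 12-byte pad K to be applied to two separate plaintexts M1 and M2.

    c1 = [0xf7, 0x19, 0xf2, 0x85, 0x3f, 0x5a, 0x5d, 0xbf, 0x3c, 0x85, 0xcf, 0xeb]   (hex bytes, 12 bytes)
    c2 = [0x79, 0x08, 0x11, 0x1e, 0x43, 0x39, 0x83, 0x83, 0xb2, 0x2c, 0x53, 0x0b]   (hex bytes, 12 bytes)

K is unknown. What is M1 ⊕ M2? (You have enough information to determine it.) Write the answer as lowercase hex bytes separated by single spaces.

c1 ⊕ c2 = (M1 ⊕ K) ⊕ (M2 ⊕ K) = M1 ⊕ M2 — the shared key cancels under XOR.
f7 ⊕ 79 = 8e
19 ⊕ 08 = 11
f2 ⊕ 11 = e3
85 ⊕ 1e = 9b
3f ⊕ 43 = 7c
5a ⊕ 39 = 63
5d ⊕ 83 = de
bf ⊕ 83 = 3c
3c ⊕ b2 = 8e
85 ⊕ 2c = a9
cf ⊕ 53 = 9c
eb ⊕ 0b = e0

8e 11 e3 9b 7c 63 de 3c 8e a9 9c e0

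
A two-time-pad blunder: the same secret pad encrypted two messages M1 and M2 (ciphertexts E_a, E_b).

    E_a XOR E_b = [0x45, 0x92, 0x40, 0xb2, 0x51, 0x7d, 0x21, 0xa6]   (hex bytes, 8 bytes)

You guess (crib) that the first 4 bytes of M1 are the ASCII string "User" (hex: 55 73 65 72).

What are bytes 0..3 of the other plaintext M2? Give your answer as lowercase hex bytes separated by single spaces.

10 e1 25 c0

Since E_a ⊕ E_b = M1 ⊕ M2, XORing with the guessed M1 bytes yields the corresponding M2 bytes: M2 = (E_a ⊕ E_b) ⊕ M1.
byte 0:  69 ^  85 =  16
byte 1: 146 ^ 115 = 225
byte 2:  64 ^ 101 =  37
byte 3: 178 ^ 114 = 192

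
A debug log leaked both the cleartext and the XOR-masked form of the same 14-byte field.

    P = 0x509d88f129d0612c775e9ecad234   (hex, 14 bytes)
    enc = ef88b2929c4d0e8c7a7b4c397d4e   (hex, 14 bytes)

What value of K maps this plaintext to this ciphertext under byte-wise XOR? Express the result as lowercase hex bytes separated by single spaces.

Since enc = P ⊕ K, XORing both sides with P gives K = P ⊕ enc.
byte 0: 50 XOR ef = bf
byte 1: 9d XOR 88 = 15
byte 2: 88 XOR b2 = 3a
byte 3: f1 XOR 92 = 63
byte 4: 29 XOR 9c = b5
byte 5: d0 XOR 4d = 9d
byte 6: 61 XOR 0e = 6f
byte 7: 2c XOR 8c = a0
byte 8: 77 XOR 7a = 0d
byte 9: 5e XOR 7b = 25
byte 10: 9e XOR 4c = d2
byte 11: ca XOR 39 = f3
byte 12: d2 XOR 7d = af
byte 13: 34 XOR 4e = 7a

bf 15 3a 63 b5 9d 6f a0 0d 25 d2 f3 af 7a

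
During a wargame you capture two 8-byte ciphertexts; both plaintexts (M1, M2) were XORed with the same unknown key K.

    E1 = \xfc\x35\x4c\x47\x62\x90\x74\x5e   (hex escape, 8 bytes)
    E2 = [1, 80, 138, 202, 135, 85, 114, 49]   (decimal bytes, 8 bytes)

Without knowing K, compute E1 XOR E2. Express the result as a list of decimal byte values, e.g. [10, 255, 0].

[253, 101, 198, 141, 229, 197, 6, 111]

E1 ⊕ E2 = (M1 ⊕ K) ⊕ (M2 ⊕ K) = M1 ⊕ M2 — the shared key cancels under XOR.
fc xor 01 = fd
35 xor 50 = 65
4c xor 8a = c6
47 xor ca = 8d
62 xor 87 = e5
90 xor 55 = c5
74 xor 72 = 06
5e xor 31 = 6f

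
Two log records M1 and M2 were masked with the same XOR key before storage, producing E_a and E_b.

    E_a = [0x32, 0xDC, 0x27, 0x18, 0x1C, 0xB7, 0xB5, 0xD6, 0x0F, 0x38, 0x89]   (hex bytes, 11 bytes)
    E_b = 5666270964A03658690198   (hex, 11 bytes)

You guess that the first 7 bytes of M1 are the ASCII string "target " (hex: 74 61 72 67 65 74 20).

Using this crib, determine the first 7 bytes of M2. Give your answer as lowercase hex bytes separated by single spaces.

10 db 72 76 1d 63 a3

First, E_a ⊕ E_b = (M1 ⊕ K) ⊕ (M2 ⊕ K) = M1 ⊕ M2, so the key drops out. Then M2 = (M1 ⊕ M2) ⊕ M1 over the first 7 bytes.
byte 0: (32 ⊕ 56) ⊕ 74 = 64 ⊕ 74 = 10
byte 1: (dc ⊕ 66) ⊕ 61 = ba ⊕ 61 = db
byte 2: (27 ⊕ 27) ⊕ 72 = 00 ⊕ 72 = 72
byte 3: (18 ⊕ 09) ⊕ 67 = 11 ⊕ 67 = 76
byte 4: (1c ⊕ 64) ⊕ 65 = 78 ⊕ 65 = 1d
byte 5: (b7 ⊕ a0) ⊕ 74 = 17 ⊕ 74 = 63
byte 6: (b5 ⊕ 36) ⊕ 20 = 83 ⊕ 20 = a3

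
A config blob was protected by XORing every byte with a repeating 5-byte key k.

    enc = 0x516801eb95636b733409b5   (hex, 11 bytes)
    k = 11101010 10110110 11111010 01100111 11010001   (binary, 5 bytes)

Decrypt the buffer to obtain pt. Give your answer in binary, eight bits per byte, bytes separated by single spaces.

10111011 11011110 11111011 10001100 01000100 10001001 11011101 10001001 01010011 11011000 01011111

The 5-byte key repeats, so the effective keystream is ea b6 fa 67 d1 ea b6 fa 67 d1 ea.
byte 0:  81 ^ 234 = 187
byte 1: 104 ^ 182 = 222
byte 2:   1 ^ 250 = 251
byte 3: 235 ^ 103 = 140
byte 4: 149 ^ 209 =  68
byte 5:  99 ^ 234 = 137
byte 6: 107 ^ 182 = 221
byte 7: 115 ^ 250 = 137
byte 8:  52 ^ 103 =  83
byte 9:   9 ^ 209 = 216
byte 10: 181 ^ 234 =  95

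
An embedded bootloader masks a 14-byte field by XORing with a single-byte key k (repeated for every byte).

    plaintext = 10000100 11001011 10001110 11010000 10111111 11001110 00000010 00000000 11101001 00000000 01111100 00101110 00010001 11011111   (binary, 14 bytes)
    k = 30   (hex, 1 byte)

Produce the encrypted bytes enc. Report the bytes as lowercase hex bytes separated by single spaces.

The 1-byte key repeats, so the effective keystream is 30 30 30 30 30 30 30 30 30 30 30 30 30 30.
byte 0: 84 XOR 30 = b4
byte 1: cb XOR 30 = fb
byte 2: 8e XOR 30 = be
byte 3: d0 XOR 30 = e0
byte 4: bf XOR 30 = 8f
byte 5: ce XOR 30 = fe
byte 6: 02 XOR 30 = 32
byte 7: 00 XOR 30 = 30
byte 8: e9 XOR 30 = d9
byte 9: 00 XOR 30 = 30
byte 10: 7c XOR 30 = 4c
byte 11: 2e XOR 30 = 1e
byte 12: 11 XOR 30 = 21
byte 13: df XOR 30 = ef

b4 fb be e0 8f fe 32 30 d9 30 4c 1e 21 ef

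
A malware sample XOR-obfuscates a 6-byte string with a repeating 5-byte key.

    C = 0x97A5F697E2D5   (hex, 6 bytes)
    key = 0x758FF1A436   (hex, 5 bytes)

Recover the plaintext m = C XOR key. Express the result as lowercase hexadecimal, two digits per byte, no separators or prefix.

e22a0733d4a0

The 5-byte key repeats, so the effective keystream is 75 8f f1 a4 36 75.
byte 0: 97 XOR 75 = e2
byte 1: a5 XOR 8f = 2a
byte 2: f6 XOR f1 = 07
byte 3: 97 XOR a4 = 33
byte 4: e2 XOR 36 = d4
byte 5: d5 XOR 75 = a0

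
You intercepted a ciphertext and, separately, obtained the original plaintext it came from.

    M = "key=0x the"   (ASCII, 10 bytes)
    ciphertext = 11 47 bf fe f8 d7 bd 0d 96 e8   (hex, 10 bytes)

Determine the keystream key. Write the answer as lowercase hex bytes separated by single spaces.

7a 22 c6 c3 c8 af 9d 79 fe 8d

Since ciphertext = M ⊕ key, XORing both sides with M gives key = M ⊕ ciphertext.
byte 0: 6b xor 11 = 7a
byte 1: 65 xor 47 = 22
byte 2: 79 xor bf = c6
byte 3: 3d xor fe = c3
byte 4: 30 xor f8 = c8
byte 5: 78 xor d7 = af
byte 6: 20 xor bd = 9d
byte 7: 74 xor 0d = 79
byte 8: 68 xor 96 = fe
byte 9: 65 xor e8 = 8d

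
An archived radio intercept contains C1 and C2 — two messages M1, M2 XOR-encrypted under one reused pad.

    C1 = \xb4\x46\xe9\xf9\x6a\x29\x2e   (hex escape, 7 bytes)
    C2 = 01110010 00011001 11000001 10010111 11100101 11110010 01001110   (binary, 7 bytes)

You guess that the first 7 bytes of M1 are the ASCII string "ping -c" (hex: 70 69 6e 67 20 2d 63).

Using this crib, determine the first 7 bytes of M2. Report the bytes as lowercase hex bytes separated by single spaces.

First, C1 ⊕ C2 = (M1 ⊕ K) ⊕ (M2 ⊕ K) = M1 ⊕ M2, so the key drops out. Then M2 = (M1 ⊕ M2) ⊕ M1 over the first 7 bytes.
byte 0: (b4 ^ 72) ^ 70 = c6 ^ 70 = b6
byte 1: (46 ^ 19) ^ 69 = 5f ^ 69 = 36
byte 2: (e9 ^ c1) ^ 6e = 28 ^ 6e = 46
byte 3: (f9 ^ 97) ^ 67 = 6e ^ 67 = 09
byte 4: (6a ^ e5) ^ 20 = 8f ^ 20 = af
byte 5: (29 ^ f2) ^ 2d = db ^ 2d = f6
byte 6: (2e ^ 4e) ^ 63 = 60 ^ 63 = 03

b6 36 46 09 af f6 03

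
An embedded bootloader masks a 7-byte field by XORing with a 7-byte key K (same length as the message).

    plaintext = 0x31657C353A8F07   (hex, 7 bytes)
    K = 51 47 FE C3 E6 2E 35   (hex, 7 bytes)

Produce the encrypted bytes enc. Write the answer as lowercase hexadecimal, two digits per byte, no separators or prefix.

XOR is its own inverse, so applying the key byte-wise gives the result directly.
byte 0: 31 xor 51 = 60
byte 1: 65 xor 47 = 22
byte 2: 7c xor fe = 82
byte 3: 35 xor c3 = f6
byte 4: 3a xor e6 = dc
byte 5: 8f xor 2e = a1
byte 6: 07 xor 35 = 32

602282f6dca132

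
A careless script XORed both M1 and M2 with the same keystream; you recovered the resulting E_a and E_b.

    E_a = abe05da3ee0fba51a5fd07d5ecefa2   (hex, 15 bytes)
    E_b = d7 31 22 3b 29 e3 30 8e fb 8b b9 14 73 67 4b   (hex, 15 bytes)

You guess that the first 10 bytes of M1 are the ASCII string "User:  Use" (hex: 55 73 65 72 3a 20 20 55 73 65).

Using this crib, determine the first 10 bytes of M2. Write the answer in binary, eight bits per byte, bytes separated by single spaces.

00101001 10100010 00011010 11101010 11111101 11001100 10101010 10001010 00101101 00010011

First, E_a ⊕ E_b = (M1 ⊕ K) ⊕ (M2 ⊕ K) = M1 ⊕ M2, so the key drops out. Then M2 = (M1 ⊕ M2) ⊕ M1 over the first 10 bytes.
byte 0: (ab ⊕ d7) ⊕ 55 = 7c ⊕ 55 = 29
byte 1: (e0 ⊕ 31) ⊕ 73 = d1 ⊕ 73 = a2
byte 2: (5d ⊕ 22) ⊕ 65 = 7f ⊕ 65 = 1a
byte 3: (a3 ⊕ 3b) ⊕ 72 = 98 ⊕ 72 = ea
byte 4: (ee ⊕ 29) ⊕ 3a = c7 ⊕ 3a = fd
byte 5: (0f ⊕ e3) ⊕ 20 = ec ⊕ 20 = cc
byte 6: (ba ⊕ 30) ⊕ 20 = 8a ⊕ 20 = aa
byte 7: (51 ⊕ 8e) ⊕ 55 = df ⊕ 55 = 8a
byte 8: (a5 ⊕ fb) ⊕ 73 = 5e ⊕ 73 = 2d
byte 9: (fd ⊕ 8b) ⊕ 65 = 76 ⊕ 65 = 13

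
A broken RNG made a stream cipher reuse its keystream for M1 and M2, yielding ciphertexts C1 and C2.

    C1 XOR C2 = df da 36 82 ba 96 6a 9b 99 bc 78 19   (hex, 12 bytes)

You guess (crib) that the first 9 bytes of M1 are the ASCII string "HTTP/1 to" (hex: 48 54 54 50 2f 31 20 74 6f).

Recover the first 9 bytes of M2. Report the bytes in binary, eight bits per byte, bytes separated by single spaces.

10010111 10001110 01100010 11010010 10010101 10100111 01001010 11101111 11110110

Since C1 ⊕ C2 = M1 ⊕ M2, XORing with the guessed M1 bytes yields the corresponding M2 bytes: M2 = (C1 ⊕ C2) ⊕ M1.
byte 0: 223 ⊕  72 = 151
byte 1: 218 ⊕  84 = 142
byte 2:  54 ⊕  84 =  98
byte 3: 130 ⊕  80 = 210
byte 4: 186 ⊕  47 = 149
byte 5: 150 ⊕  49 = 167
byte 6: 106 ⊕  32 =  74
byte 7: 155 ⊕ 116 = 239
byte 8: 153 ⊕ 111 = 246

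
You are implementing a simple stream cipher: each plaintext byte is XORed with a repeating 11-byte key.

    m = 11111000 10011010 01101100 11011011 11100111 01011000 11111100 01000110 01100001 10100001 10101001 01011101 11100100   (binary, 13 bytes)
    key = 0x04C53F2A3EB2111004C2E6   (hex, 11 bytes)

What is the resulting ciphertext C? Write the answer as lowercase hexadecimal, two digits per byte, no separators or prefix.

fc5f53f1d9eaed5665634f5921

The 11-byte key repeats, so the effective keystream is 04 c5 3f 2a 3e b2 11 10 04 c2 e6 04 c5.
byte 0: 248 ^   4 = 252
byte 1: 154 ^ 197 =  95
byte 2: 108 ^  63 =  83
byte 3: 219 ^  42 = 241
byte 4: 231 ^  62 = 217
byte 5:  88 ^ 178 = 234
byte 6: 252 ^  17 = 237
byte 7:  70 ^  16 =  86
byte 8:  97 ^   4 = 101
byte 9: 161 ^ 194 =  99
byte 10: 169 ^ 230 =  79
byte 11:  93 ^   4 =  89
byte 12: 228 ^ 197 =  33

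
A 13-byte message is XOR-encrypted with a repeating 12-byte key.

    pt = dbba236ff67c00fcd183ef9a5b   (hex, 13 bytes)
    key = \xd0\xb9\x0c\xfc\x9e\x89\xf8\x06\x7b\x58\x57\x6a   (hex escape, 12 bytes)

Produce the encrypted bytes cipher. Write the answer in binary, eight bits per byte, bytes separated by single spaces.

00001011 00000011 00101111 10010011 01101000 11110101 11111000 11111010 10101010 11011011 10111000 11110000 10001011

The 12-byte key repeats, so the effective keystream is d0 b9 0c fc 9e 89 f8 06 7b 58 57 6a d0.
byte 0: 219 ^ 208 =  11
byte 1: 186 ^ 185 =   3
byte 2:  35 ^  12 =  47
byte 3: 111 ^ 252 = 147
byte 4: 246 ^ 158 = 104
byte 5: 124 ^ 137 = 245
byte 6:   0 ^ 248 = 248
byte 7: 252 ^   6 = 250
byte 8: 209 ^ 123 = 170
byte 9: 131 ^  88 = 219
byte 10: 239 ^  87 = 184
byte 11: 154 ^ 106 = 240
byte 12:  91 ^ 208 = 139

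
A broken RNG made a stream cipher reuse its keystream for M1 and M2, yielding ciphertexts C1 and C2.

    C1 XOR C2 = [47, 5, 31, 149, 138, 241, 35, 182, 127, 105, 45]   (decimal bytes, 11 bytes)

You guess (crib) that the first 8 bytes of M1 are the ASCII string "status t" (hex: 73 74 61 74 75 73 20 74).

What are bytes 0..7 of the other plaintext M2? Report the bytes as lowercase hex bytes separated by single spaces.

Since C1 ⊕ C2 = M1 ⊕ M2, XORing with the guessed M1 bytes yields the corresponding M2 bytes: M2 = (C1 ⊕ C2) ⊕ M1.
2f ⊕ 73 = 5c
05 ⊕ 74 = 71
1f ⊕ 61 = 7e
95 ⊕ 74 = e1
8a ⊕ 75 = ff
f1 ⊕ 73 = 82
23 ⊕ 20 = 03
b6 ⊕ 74 = c2

5c 71 7e e1 ff 82 03 c2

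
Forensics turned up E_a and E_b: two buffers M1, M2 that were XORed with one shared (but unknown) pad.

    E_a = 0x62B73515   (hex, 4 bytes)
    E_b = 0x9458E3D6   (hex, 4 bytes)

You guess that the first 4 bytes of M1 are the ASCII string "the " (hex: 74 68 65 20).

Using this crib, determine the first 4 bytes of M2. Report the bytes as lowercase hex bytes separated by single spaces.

82 87 b3 e3

First, E_a ⊕ E_b = (M1 ⊕ K) ⊕ (M2 ⊕ K) = M1 ⊕ M2, so the key drops out. Then M2 = (M1 ⊕ M2) ⊕ M1 over the first 4 bytes.
byte 0: (62 xor 94) xor 74 = f6 xor 74 = 82
byte 1: (b7 xor 58) xor 68 = ef xor 68 = 87
byte 2: (35 xor e3) xor 65 = d6 xor 65 = b3
byte 3: (15 xor d6) xor 20 = c3 xor 20 = e3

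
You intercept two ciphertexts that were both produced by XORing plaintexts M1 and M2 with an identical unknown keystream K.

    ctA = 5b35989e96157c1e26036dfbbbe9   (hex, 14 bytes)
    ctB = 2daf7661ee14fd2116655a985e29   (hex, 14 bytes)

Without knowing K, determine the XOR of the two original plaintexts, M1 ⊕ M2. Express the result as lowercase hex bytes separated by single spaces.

76 9a ee ff 78 01 81 3f 30 66 37 63 e5 c0

ctA ⊕ ctB = (M1 ⊕ K) ⊕ (M2 ⊕ K) = M1 ⊕ M2 — the shared key cancels under XOR.
byte 0:  91 ⊕  45 = 118
byte 1:  53 ⊕ 175 = 154
byte 2: 152 ⊕ 118 = 238
byte 3: 158 ⊕  97 = 255
byte 4: 150 ⊕ 238 = 120
byte 5:  21 ⊕  20 =   1
byte 6: 124 ⊕ 253 = 129
byte 7:  30 ⊕  33 =  63
byte 8:  38 ⊕  22 =  48
byte 9:   3 ⊕ 101 = 102
byte 10: 109 ⊕  90 =  55
byte 11: 251 ⊕ 152 =  99
byte 12: 187 ⊕  94 = 229
byte 13: 233 ⊕  41 = 192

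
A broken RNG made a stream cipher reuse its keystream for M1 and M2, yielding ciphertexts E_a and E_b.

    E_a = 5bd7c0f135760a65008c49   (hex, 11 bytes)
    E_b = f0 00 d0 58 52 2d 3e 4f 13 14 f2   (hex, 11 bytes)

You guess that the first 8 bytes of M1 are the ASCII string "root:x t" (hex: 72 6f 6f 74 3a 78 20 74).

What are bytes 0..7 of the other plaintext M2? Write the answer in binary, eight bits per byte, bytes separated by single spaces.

First, E_a ⊕ E_b = (M1 ⊕ K) ⊕ (M2 ⊕ K) = M1 ⊕ M2, so the key drops out. Then M2 = (M1 ⊕ M2) ⊕ M1 over the first 8 bytes.
byte 0: (5b xor f0) xor 72 = ab xor 72 = d9
byte 1: (d7 xor 00) xor 6f = d7 xor 6f = b8
byte 2: (c0 xor d0) xor 6f = 10 xor 6f = 7f
byte 3: (f1 xor 58) xor 74 = a9 xor 74 = dd
byte 4: (35 xor 52) xor 3a = 67 xor 3a = 5d
byte 5: (76 xor 2d) xor 78 = 5b xor 78 = 23
byte 6: (0a xor 3e) xor 20 = 34 xor 20 = 14
byte 7: (65 xor 4f) xor 74 = 2a xor 74 = 5e

11011001 10111000 01111111 11011101 01011101 00100011 00010100 01011110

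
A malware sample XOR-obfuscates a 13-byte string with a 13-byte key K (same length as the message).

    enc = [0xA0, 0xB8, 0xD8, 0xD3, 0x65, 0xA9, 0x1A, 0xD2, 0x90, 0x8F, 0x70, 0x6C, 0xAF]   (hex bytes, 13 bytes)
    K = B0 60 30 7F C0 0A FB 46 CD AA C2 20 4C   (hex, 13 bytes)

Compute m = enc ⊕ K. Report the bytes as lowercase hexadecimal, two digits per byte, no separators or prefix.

10d8e8aca5a3e1945d25b24ce3

byte 0: 160 xor 176 =  16
byte 1: 184 xor  96 = 216
byte 2: 216 xor  48 = 232
byte 3: 211 xor 127 = 172
byte 4: 101 xor 192 = 165
byte 5: 169 xor  10 = 163
byte 6:  26 xor 251 = 225
byte 7: 210 xor  70 = 148
byte 8: 144 xor 205 =  93
byte 9: 143 xor 170 =  37
byte 10: 112 xor 194 = 178
byte 11: 108 xor  32 =  76
byte 12: 175 xor  76 = 227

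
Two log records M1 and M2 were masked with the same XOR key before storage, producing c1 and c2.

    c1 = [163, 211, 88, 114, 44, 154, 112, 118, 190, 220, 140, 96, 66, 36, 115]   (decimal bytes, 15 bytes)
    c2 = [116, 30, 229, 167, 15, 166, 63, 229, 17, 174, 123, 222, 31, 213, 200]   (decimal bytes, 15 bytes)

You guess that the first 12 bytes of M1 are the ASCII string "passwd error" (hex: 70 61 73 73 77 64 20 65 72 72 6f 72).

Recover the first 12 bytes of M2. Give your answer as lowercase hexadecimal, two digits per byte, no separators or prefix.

a7accea654586ff6dd0098cc

First, c1 ⊕ c2 = (M1 ⊕ K) ⊕ (M2 ⊕ K) = M1 ⊕ M2, so the key drops out. Then M2 = (M1 ⊕ M2) ⊕ M1 over the first 12 bytes.
byte 0: (a3 XOR 74) XOR 70 = d7 XOR 70 = a7
byte 1: (d3 XOR 1e) XOR 61 = cd XOR 61 = ac
byte 2: (58 XOR e5) XOR 73 = bd XOR 73 = ce
byte 3: (72 XOR a7) XOR 73 = d5 XOR 73 = a6
byte 4: (2c XOR 0f) XOR 77 = 23 XOR 77 = 54
byte 5: (9a XOR a6) XOR 64 = 3c XOR 64 = 58
byte 6: (70 XOR 3f) XOR 20 = 4f XOR 20 = 6f
byte 7: (76 XOR e5) XOR 65 = 93 XOR 65 = f6
byte 8: (be XOR 11) XOR 72 = af XOR 72 = dd
byte 9: (dc XOR ae) XOR 72 = 72 XOR 72 = 00
byte 10: (8c XOR 7b) XOR 6f = f7 XOR 6f = 98
byte 11: (60 XOR de) XOR 72 = be XOR 72 = cc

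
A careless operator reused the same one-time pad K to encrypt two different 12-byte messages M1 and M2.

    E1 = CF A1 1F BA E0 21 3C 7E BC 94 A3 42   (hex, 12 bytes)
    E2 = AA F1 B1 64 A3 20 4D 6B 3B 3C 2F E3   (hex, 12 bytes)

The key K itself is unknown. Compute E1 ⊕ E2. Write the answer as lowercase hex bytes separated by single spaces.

65 50 ae de 43 01 71 15 87 a8 8c a1

E1 ⊕ E2 = (M1 ⊕ K) ⊕ (M2 ⊕ K) = M1 ⊕ M2 — the shared key cancels under XOR.
207 ⊕ 170 = 101
161 ⊕ 241 =  80
 31 ⊕ 177 = 174
186 ⊕ 100 = 222
224 ⊕ 163 =  67
 33 ⊕  32 =   1
 60 ⊕  77 = 113
126 ⊕ 107 =  21
188 ⊕  59 = 135
148 ⊕  60 = 168
163 ⊕  47 = 140
 66 ⊕ 227 = 161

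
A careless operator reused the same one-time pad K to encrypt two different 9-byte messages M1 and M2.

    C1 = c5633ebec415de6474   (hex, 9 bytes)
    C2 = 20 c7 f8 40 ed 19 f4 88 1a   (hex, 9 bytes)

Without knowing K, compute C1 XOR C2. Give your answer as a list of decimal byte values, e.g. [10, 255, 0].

C1 ⊕ C2 = (M1 ⊕ K) ⊕ (M2 ⊕ K) = M1 ⊕ M2 — the shared key cancels under XOR.
c5 xor 20 = e5
63 xor c7 = a4
3e xor f8 = c6
be xor 40 = fe
c4 xor ed = 29
15 xor 19 = 0c
de xor f4 = 2a
64 xor 88 = ec
74 xor 1a = 6e

[229, 164, 198, 254, 41, 12, 42, 236, 110]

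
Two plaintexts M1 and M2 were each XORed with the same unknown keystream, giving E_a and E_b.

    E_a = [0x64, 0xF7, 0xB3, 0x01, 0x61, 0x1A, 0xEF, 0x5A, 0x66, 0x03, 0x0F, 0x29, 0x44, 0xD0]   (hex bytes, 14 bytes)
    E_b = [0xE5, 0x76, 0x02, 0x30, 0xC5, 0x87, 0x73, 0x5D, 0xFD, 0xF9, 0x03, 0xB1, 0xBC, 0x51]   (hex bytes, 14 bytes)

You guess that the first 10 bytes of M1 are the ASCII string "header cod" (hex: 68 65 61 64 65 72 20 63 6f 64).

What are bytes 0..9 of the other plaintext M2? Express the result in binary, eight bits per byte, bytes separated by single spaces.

First, E_a ⊕ E_b = (M1 ⊕ K) ⊕ (M2 ⊕ K) = M1 ⊕ M2, so the key drops out. Then M2 = (M1 ⊕ M2) ⊕ M1 over the first 10 bytes.
byte 0: (64 XOR e5) XOR 68 = 81 XOR 68 = e9
byte 1: (f7 XOR 76) XOR 65 = 81 XOR 65 = e4
byte 2: (b3 XOR 02) XOR 61 = b1 XOR 61 = d0
byte 3: (01 XOR 30) XOR 64 = 31 XOR 64 = 55
byte 4: (61 XOR c5) XOR 65 = a4 XOR 65 = c1
byte 5: (1a XOR 87) XOR 72 = 9d XOR 72 = ef
byte 6: (ef XOR 73) XOR 20 = 9c XOR 20 = bc
byte 7: (5a XOR 5d) XOR 63 = 07 XOR 63 = 64
byte 8: (66 XOR fd) XOR 6f = 9b XOR 6f = f4
byte 9: (03 XOR f9) XOR 64 = fa XOR 64 = 9e

11101001 11100100 11010000 01010101 11000001 11101111 10111100 01100100 11110100 10011110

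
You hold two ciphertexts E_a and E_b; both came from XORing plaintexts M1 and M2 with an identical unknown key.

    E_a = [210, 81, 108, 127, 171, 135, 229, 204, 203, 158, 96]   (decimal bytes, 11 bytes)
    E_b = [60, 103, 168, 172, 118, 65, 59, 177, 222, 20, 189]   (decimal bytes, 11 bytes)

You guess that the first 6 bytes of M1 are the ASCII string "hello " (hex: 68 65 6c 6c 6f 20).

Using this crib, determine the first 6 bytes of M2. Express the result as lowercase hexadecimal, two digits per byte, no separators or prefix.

First, E_a ⊕ E_b = (M1 ⊕ K) ⊕ (M2 ⊕ K) = M1 ⊕ M2, so the key drops out. Then M2 = (M1 ⊕ M2) ⊕ M1 over the first 6 bytes.
byte 0: (d2 xor 3c) xor 68 = ee xor 68 = 86
byte 1: (51 xor 67) xor 65 = 36 xor 65 = 53
byte 2: (6c xor a8) xor 6c = c4 xor 6c = a8
byte 3: (7f xor ac) xor 6c = d3 xor 6c = bf
byte 4: (ab xor 76) xor 6f = dd xor 6f = b2
byte 5: (87 xor 41) xor 20 = c6 xor 20 = e6

8653a8bfb2e6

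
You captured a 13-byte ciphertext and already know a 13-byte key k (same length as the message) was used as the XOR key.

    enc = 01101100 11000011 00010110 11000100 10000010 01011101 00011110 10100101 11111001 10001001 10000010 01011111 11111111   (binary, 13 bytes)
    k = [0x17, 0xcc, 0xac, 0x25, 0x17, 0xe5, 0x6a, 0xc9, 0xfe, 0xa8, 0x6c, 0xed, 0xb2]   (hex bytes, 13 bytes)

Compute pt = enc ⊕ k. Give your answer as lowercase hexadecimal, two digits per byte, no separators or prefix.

7b0fbae195b8746c0721eeb24d

XOR is its own inverse, so applying the key byte-wise gives the result directly.
108 XOR  23 = 123
195 XOR 204 =  15
 22 XOR 172 = 186
196 XOR  37 = 225
130 XOR  23 = 149
 93 XOR 229 = 184
 30 XOR 106 = 116
165 XOR 201 = 108
249 XOR 254 =   7
137 XOR 168 =  33
130 XOR 108 = 238
 95 XOR 237 = 178
255 XOR 178 =  77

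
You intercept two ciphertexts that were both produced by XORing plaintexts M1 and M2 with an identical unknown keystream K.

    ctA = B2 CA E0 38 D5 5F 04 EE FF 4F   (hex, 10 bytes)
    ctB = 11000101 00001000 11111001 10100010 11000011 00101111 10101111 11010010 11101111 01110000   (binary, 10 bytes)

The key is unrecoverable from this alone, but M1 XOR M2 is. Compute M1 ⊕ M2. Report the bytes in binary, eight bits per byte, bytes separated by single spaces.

01110111 11000010 00011001 10011010 00010110 01110000 10101011 00111100 00010000 00111111

ctA ⊕ ctB = (M1 ⊕ K) ⊕ (M2 ⊕ K) = M1 ⊕ M2 — the shared key cancels under XOR.
10110010 XOR 11000101 = 01110111
11001010 XOR 00001000 = 11000010
11100000 XOR 11111001 = 00011001
00111000 XOR 10100010 = 10011010
11010101 XOR 11000011 = 00010110
01011111 XOR 00101111 = 01110000
00000100 XOR 10101111 = 10101011
11101110 XOR 11010010 = 00111100
11111111 XOR 11101111 = 00010000
01001111 XOR 01110000 = 00111111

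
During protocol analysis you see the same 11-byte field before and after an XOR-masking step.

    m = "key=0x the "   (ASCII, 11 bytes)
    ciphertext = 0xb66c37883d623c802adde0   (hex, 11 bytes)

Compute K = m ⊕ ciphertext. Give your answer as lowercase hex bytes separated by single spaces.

Since ciphertext = m ⊕ K, XORing both sides with m gives K = m ⊕ ciphertext.
byte 0: 6b XOR b6 = dd
byte 1: 65 XOR 6c = 09
byte 2: 79 XOR 37 = 4e
byte 3: 3d XOR 88 = b5
byte 4: 30 XOR 3d = 0d
byte 5: 78 XOR 62 = 1a
byte 6: 20 XOR 3c = 1c
byte 7: 74 XOR 80 = f4
byte 8: 68 XOR 2a = 42
byte 9: 65 XOR dd = b8
byte 10: 20 XOR e0 = c0

dd 09 4e b5 0d 1a 1c f4 42 b8 c0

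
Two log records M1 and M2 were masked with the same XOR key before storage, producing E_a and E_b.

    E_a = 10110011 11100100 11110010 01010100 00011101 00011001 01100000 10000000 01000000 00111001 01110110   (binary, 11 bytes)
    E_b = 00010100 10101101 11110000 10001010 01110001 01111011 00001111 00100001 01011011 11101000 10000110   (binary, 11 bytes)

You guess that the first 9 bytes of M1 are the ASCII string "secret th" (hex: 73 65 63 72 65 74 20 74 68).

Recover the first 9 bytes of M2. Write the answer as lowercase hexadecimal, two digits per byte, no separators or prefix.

First, E_a ⊕ E_b = (M1 ⊕ K) ⊕ (M2 ⊕ K) = M1 ⊕ M2, so the key drops out. Then M2 = (M1 ⊕ M2) ⊕ M1 over the first 9 bytes.
byte 0: (b3 XOR 14) XOR 73 = a7 XOR 73 = d4
byte 1: (e4 XOR ad) XOR 65 = 49 XOR 65 = 2c
byte 2: (f2 XOR f0) XOR 63 = 02 XOR 63 = 61
byte 3: (54 XOR 8a) XOR 72 = de XOR 72 = ac
byte 4: (1d XOR 71) XOR 65 = 6c XOR 65 = 09
byte 5: (19 XOR 7b) XOR 74 = 62 XOR 74 = 16
byte 6: (60 XOR 0f) XOR 20 = 6f XOR 20 = 4f
byte 7: (80 XOR 21) XOR 74 = a1 XOR 74 = d5
byte 8: (40 XOR 5b) XOR 68 = 1b XOR 68 = 73

d42c61ac09164fd573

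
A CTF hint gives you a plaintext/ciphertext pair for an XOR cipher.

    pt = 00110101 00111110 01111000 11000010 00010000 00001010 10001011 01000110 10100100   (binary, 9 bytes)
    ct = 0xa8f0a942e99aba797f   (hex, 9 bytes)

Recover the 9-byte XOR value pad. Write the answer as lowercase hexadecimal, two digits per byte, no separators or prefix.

9dced180f990313fdb

Since ct = pt ⊕ pad, XORing both sides with pt gives pad = pt ⊕ ct.
35 XOR a8 = 9d
3e XOR f0 = ce
78 XOR a9 = d1
c2 XOR 42 = 80
10 XOR e9 = f9
0a XOR 9a = 90
8b XOR ba = 31
46 XOR 79 = 3f
a4 XOR 7f = db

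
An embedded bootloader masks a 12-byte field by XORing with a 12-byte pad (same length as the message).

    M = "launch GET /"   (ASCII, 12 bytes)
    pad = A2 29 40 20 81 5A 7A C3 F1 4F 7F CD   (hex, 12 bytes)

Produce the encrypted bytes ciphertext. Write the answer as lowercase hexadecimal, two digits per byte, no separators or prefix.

XOR is its own inverse, so applying the key byte-wise gives the result directly.
6c ⊕ a2 = ce
61 ⊕ 29 = 48
75 ⊕ 40 = 35
6e ⊕ 20 = 4e
63 ⊕ 81 = e2
68 ⊕ 5a = 32
20 ⊕ 7a = 5a
47 ⊕ c3 = 84
45 ⊕ f1 = b4
54 ⊕ 4f = 1b
20 ⊕ 7f = 5f
2f ⊕ cd = e2

ce48354ee2325a84b41b5fe2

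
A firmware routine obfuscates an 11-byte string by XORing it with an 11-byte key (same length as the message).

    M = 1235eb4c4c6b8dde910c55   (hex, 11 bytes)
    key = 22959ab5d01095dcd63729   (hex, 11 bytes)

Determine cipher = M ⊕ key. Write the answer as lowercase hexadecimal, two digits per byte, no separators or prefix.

30a071f99c7b1802473b7c

XOR is its own inverse, so applying the key byte-wise gives the result directly.
byte 0: 12 xor 22 = 30
byte 1: 35 xor 95 = a0
byte 2: eb xor 9a = 71
byte 3: 4c xor b5 = f9
byte 4: 4c xor d0 = 9c
byte 5: 6b xor 10 = 7b
byte 6: 8d xor 95 = 18
byte 7: de xor dc = 02
byte 8: 91 xor d6 = 47
byte 9: 0c xor 37 = 3b
byte 10: 55 xor 29 = 7c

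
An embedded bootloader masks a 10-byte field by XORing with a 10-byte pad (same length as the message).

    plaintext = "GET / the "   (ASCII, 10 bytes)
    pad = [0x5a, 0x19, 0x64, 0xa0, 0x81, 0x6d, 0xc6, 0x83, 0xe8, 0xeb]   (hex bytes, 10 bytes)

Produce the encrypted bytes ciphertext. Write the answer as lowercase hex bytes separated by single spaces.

byte 0: 01000111 ⊕ 01011010 = 00011101
byte 1: 01000101 ⊕ 00011001 = 01011100
byte 2: 01010100 ⊕ 01100100 = 00110000
byte 3: 00100000 ⊕ 10100000 = 10000000
byte 4: 00101111 ⊕ 10000001 = 10101110
byte 5: 00100000 ⊕ 01101101 = 01001101
byte 6: 01110100 ⊕ 11000110 = 10110010
byte 7: 01101000 ⊕ 10000011 = 11101011
byte 8: 01100101 ⊕ 11101000 = 10001101
byte 9: 00100000 ⊕ 11101011 = 11001011

1d 5c 30 80 ae 4d b2 eb 8d cb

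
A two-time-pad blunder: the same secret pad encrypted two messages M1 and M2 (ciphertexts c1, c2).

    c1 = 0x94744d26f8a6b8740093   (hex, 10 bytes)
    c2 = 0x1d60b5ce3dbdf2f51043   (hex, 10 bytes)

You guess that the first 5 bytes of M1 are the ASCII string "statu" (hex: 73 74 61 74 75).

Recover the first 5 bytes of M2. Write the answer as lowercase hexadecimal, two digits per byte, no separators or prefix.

First, c1 ⊕ c2 = (M1 ⊕ K) ⊕ (M2 ⊕ K) = M1 ⊕ M2, so the key drops out. Then M2 = (M1 ⊕ M2) ⊕ M1 over the first 5 bytes.
byte 0: (94 XOR 1d) XOR 73 = 89 XOR 73 = fa
byte 1: (74 XOR 60) XOR 74 = 14 XOR 74 = 60
byte 2: (4d XOR b5) XOR 61 = f8 XOR 61 = 99
byte 3: (26 XOR ce) XOR 74 = e8 XOR 74 = 9c
byte 4: (f8 XOR 3d) XOR 75 = c5 XOR 75 = b0

fa60999cb0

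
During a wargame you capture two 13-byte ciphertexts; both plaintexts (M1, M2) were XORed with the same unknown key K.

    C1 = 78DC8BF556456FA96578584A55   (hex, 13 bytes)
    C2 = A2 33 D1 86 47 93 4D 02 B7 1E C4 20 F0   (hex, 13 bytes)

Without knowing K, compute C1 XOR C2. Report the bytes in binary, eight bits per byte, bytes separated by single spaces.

C1 ⊕ C2 = (M1 ⊕ K) ⊕ (M2 ⊕ K) = M1 ⊕ M2 — the shared key cancels under XOR.
byte 0: 78 ^ a2 = da
byte 1: dc ^ 33 = ef
byte 2: 8b ^ d1 = 5a
byte 3: f5 ^ 86 = 73
byte 4: 56 ^ 47 = 11
byte 5: 45 ^ 93 = d6
byte 6: 6f ^ 4d = 22
byte 7: a9 ^ 02 = ab
byte 8: 65 ^ b7 = d2
byte 9: 78 ^ 1e = 66
byte 10: 58 ^ c4 = 9c
byte 11: 4a ^ 20 = 6a
byte 12: 55 ^ f0 = a5

11011010 11101111 01011010 01110011 00010001 11010110 00100010 10101011 11010010 01100110 10011100 01101010 10100101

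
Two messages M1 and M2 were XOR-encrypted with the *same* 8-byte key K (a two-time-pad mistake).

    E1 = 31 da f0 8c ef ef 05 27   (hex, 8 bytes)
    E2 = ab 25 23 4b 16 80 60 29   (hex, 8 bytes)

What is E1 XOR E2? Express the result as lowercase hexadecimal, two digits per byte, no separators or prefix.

9affd3c7f96f650e

E1 ⊕ E2 = (M1 ⊕ K) ⊕ (M2 ⊕ K) = M1 ⊕ M2 — the shared key cancels under XOR.
 49 XOR 171 = 154
218 XOR  37 = 255
240 XOR  35 = 211
140 XOR  75 = 199
239 XOR  22 = 249
239 XOR 128 = 111
  5 XOR  96 = 101
 39 XOR  41 =  14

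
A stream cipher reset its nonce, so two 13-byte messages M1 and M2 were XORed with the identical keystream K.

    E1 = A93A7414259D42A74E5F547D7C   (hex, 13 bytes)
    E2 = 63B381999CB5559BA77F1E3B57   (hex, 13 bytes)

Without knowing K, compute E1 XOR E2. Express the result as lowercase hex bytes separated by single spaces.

E1 ⊕ E2 = (M1 ⊕ K) ⊕ (M2 ⊕ K) = M1 ⊕ M2 — the shared key cancels under XOR.
a9 ⊕ 63 = ca
3a ⊕ b3 = 89
74 ⊕ 81 = f5
14 ⊕ 99 = 8d
25 ⊕ 9c = b9
9d ⊕ b5 = 28
42 ⊕ 55 = 17
a7 ⊕ 9b = 3c
4e ⊕ a7 = e9
5f ⊕ 7f = 20
54 ⊕ 1e = 4a
7d ⊕ 3b = 46
7c ⊕ 57 = 2b

ca 89 f5 8d b9 28 17 3c e9 20 4a 46 2b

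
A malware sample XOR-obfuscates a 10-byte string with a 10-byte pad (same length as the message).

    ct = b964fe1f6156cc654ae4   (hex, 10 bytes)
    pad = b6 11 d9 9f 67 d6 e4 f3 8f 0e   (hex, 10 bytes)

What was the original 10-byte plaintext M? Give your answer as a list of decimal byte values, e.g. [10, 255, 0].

[15, 117, 39, 128, 6, 128, 40, 150, 197, 234]

b9 XOR b6 = 0f
64 XOR 11 = 75
fe XOR d9 = 27
1f XOR 9f = 80
61 XOR 67 = 06
56 XOR d6 = 80
cc XOR e4 = 28
65 XOR f3 = 96
4a XOR 8f = c5
e4 XOR 0e = ea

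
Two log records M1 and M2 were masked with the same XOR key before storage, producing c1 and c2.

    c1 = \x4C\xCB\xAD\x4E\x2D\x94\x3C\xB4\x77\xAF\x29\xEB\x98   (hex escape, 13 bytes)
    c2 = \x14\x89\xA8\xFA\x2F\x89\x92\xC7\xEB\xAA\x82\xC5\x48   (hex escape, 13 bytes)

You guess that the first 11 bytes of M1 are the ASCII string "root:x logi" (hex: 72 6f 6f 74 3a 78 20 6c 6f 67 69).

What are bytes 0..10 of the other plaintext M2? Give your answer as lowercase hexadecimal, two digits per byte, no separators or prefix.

2a2d6ac038658e1ff362c2

First, c1 ⊕ c2 = (M1 ⊕ K) ⊕ (M2 ⊕ K) = M1 ⊕ M2, so the key drops out. Then M2 = (M1 ⊕ M2) ⊕ M1 over the first 11 bytes.
byte 0: (4c ⊕ 14) ⊕ 72 = 58 ⊕ 72 = 2a
byte 1: (cb ⊕ 89) ⊕ 6f = 42 ⊕ 6f = 2d
byte 2: (ad ⊕ a8) ⊕ 6f = 05 ⊕ 6f = 6a
byte 3: (4e ⊕ fa) ⊕ 74 = b4 ⊕ 74 = c0
byte 4: (2d ⊕ 2f) ⊕ 3a = 02 ⊕ 3a = 38
byte 5: (94 ⊕ 89) ⊕ 78 = 1d ⊕ 78 = 65
byte 6: (3c ⊕ 92) ⊕ 20 = ae ⊕ 20 = 8e
byte 7: (b4 ⊕ c7) ⊕ 6c = 73 ⊕ 6c = 1f
byte 8: (77 ⊕ eb) ⊕ 6f = 9c ⊕ 6f = f3
byte 9: (af ⊕ aa) ⊕ 67 = 05 ⊕ 67 = 62
byte 10: (29 ⊕ 82) ⊕ 69 = ab ⊕ 69 = c2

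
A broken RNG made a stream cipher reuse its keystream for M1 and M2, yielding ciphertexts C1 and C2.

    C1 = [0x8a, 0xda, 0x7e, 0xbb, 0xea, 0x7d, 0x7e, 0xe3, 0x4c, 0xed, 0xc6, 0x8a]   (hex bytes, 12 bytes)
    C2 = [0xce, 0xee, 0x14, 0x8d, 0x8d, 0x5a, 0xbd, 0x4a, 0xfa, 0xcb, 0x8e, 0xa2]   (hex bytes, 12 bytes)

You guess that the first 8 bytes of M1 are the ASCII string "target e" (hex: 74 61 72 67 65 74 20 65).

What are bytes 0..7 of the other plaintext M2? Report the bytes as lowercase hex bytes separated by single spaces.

First, C1 ⊕ C2 = (M1 ⊕ K) ⊕ (M2 ⊕ K) = M1 ⊕ M2, so the key drops out. Then M2 = (M1 ⊕ M2) ⊕ M1 over the first 8 bytes.
byte 0: (8a ^ ce) ^ 74 = 44 ^ 74 = 30
byte 1: (da ^ ee) ^ 61 = 34 ^ 61 = 55
byte 2: (7e ^ 14) ^ 72 = 6a ^ 72 = 18
byte 3: (bb ^ 8d) ^ 67 = 36 ^ 67 = 51
byte 4: (ea ^ 8d) ^ 65 = 67 ^ 65 = 02
byte 5: (7d ^ 5a) ^ 74 = 27 ^ 74 = 53
byte 6: (7e ^ bd) ^ 20 = c3 ^ 20 = e3
byte 7: (e3 ^ 4a) ^ 65 = a9 ^ 65 = cc

30 55 18 51 02 53 e3 cc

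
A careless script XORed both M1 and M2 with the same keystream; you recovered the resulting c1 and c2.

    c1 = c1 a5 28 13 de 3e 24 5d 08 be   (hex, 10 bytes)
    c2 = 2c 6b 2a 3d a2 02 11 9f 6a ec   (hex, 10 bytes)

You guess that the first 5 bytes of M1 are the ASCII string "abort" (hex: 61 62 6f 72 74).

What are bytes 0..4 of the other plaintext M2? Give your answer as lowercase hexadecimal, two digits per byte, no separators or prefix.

First, c1 ⊕ c2 = (M1 ⊕ K) ⊕ (M2 ⊕ K) = M1 ⊕ M2, so the key drops out. Then M2 = (M1 ⊕ M2) ⊕ M1 over the first 5 bytes.
byte 0: (c1 ^ 2c) ^ 61 = ed ^ 61 = 8c
byte 1: (a5 ^ 6b) ^ 62 = ce ^ 62 = ac
byte 2: (28 ^ 2a) ^ 6f = 02 ^ 6f = 6d
byte 3: (13 ^ 3d) ^ 72 = 2e ^ 72 = 5c
byte 4: (de ^ a2) ^ 74 = 7c ^ 74 = 08

8cac6d5c08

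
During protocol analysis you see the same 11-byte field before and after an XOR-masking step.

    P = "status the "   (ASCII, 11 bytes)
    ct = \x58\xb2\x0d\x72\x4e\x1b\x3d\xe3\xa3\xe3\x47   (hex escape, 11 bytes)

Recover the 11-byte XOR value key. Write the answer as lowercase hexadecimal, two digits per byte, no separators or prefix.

Since ct = P ⊕ key, XORing both sides with P gives key = P ⊕ ct.
73 XOR 58 = 2b
74 XOR b2 = c6
61 XOR 0d = 6c
74 XOR 72 = 06
75 XOR 4e = 3b
73 XOR 1b = 68
20 XOR 3d = 1d
74 XOR e3 = 97
68 XOR a3 = cb
65 XOR e3 = 86
20 XOR 47 = 67

2bc66c063b681d97cb8667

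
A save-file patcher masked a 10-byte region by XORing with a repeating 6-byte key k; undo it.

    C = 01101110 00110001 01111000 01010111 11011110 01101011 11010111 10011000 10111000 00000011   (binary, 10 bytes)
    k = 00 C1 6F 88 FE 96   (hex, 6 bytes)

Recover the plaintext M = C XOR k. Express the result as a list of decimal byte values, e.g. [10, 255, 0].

[110, 240, 23, 223, 32, 253, 215, 89, 215, 139]

The 6-byte key repeats, so the effective keystream is 00 c1 6f 88 fe 96 00 c1 6f 88.
byte 0: 110 XOR   0 = 110
byte 1:  49 XOR 193 = 240
byte 2: 120 XOR 111 =  23
byte 3:  87 XOR 136 = 223
byte 4: 222 XOR 254 =  32
byte 5: 107 XOR 150 = 253
byte 6: 215 XOR   0 = 215
byte 7: 152 XOR 193 =  89
byte 8: 184 XOR 111 = 215
byte 9:   3 XOR 136 = 139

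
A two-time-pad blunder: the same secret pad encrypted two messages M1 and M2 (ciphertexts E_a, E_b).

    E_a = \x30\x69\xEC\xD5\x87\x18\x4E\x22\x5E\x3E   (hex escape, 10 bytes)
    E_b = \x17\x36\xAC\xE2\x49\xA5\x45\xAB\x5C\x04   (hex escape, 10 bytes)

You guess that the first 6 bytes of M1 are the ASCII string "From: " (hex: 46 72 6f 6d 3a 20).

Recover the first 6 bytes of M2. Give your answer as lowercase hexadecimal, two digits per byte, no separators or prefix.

First, E_a ⊕ E_b = (M1 ⊕ K) ⊕ (M2 ⊕ K) = M1 ⊕ M2, so the key drops out. Then M2 = (M1 ⊕ M2) ⊕ M1 over the first 6 bytes.
byte 0: (30 ^ 17) ^ 46 = 27 ^ 46 = 61
byte 1: (69 ^ 36) ^ 72 = 5f ^ 72 = 2d
byte 2: (ec ^ ac) ^ 6f = 40 ^ 6f = 2f
byte 3: (d5 ^ e2) ^ 6d = 37 ^ 6d = 5a
byte 4: (87 ^ 49) ^ 3a = ce ^ 3a = f4
byte 5: (18 ^ a5) ^ 20 = bd ^ 20 = 9d

612d2f5af49d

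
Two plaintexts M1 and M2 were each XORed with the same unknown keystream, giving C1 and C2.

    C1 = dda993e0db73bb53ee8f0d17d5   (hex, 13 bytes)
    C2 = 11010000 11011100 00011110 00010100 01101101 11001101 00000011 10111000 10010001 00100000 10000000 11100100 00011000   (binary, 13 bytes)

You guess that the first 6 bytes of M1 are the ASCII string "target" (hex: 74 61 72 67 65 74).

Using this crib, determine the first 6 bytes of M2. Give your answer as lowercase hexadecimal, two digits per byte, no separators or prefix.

First, C1 ⊕ C2 = (M1 ⊕ K) ⊕ (M2 ⊕ K) = M1 ⊕ M2, so the key drops out. Then M2 = (M1 ⊕ M2) ⊕ M1 over the first 6 bytes.
byte 0: (dd XOR d0) XOR 74 = 0d XOR 74 = 79
byte 1: (a9 XOR dc) XOR 61 = 75 XOR 61 = 14
byte 2: (93 XOR 1e) XOR 72 = 8d XOR 72 = ff
byte 3: (e0 XOR 14) XOR 67 = f4 XOR 67 = 93
byte 4: (db XOR 6d) XOR 65 = b6 XOR 65 = d3
byte 5: (73 XOR cd) XOR 74 = be XOR 74 = ca

7914ff93d3ca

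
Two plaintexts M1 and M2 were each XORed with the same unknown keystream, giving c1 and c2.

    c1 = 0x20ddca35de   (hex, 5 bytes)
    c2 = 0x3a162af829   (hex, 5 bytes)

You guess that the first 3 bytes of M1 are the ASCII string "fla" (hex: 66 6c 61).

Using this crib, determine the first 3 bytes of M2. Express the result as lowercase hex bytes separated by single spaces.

First, c1 ⊕ c2 = (M1 ⊕ K) ⊕ (M2 ⊕ K) = M1 ⊕ M2, so the key drops out. Then M2 = (M1 ⊕ M2) ⊕ M1 over the first 3 bytes.
byte 0: (20 XOR 3a) XOR 66 = 1a XOR 66 = 7c
byte 1: (dd XOR 16) XOR 6c = cb XOR 6c = a7
byte 2: (ca XOR 2a) XOR 61 = e0 XOR 61 = 81

7c a7 81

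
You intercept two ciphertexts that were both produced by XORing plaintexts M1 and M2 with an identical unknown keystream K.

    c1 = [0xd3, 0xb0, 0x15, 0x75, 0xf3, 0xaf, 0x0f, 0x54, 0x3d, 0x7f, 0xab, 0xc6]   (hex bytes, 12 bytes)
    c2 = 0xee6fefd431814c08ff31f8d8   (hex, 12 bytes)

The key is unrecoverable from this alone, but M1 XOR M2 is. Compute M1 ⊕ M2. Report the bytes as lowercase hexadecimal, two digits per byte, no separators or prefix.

c1 ⊕ c2 = (M1 ⊕ K) ⊕ (M2 ⊕ K) = M1 ⊕ M2 — the shared key cancels under XOR.
11010011 XOR 11101110 = 00111101
10110000 XOR 01101111 = 11011111
00010101 XOR 11101111 = 11111010
01110101 XOR 11010100 = 10100001
11110011 XOR 00110001 = 11000010
10101111 XOR 10000001 = 00101110
00001111 XOR 01001100 = 01000011
01010100 XOR 00001000 = 01011100
00111101 XOR 11111111 = 11000010
01111111 XOR 00110001 = 01001110
10101011 XOR 11111000 = 01010011
11000110 XOR 11011000 = 00011110

3ddffaa1c22e435cc24e531e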